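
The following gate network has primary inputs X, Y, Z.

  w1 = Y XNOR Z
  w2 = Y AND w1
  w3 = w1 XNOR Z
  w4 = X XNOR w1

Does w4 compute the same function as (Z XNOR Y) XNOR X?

w1 = Y XNOR Z
w4 = X XNOR w1 = X XNOR (Y XNOR Z)
At X=0, Y=0, Z=0: circuit gives 0, formula gives 0.
At X=0, Y=0, Z=1: circuit gives 1, formula gives 1.
Agrees on all 8 inputs.

Yes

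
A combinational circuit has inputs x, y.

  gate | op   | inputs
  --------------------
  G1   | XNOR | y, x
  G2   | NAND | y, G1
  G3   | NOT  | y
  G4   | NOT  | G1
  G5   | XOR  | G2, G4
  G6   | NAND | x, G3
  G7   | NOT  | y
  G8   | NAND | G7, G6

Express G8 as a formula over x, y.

NOT y NAND (x NAND NOT y)

G3 = NOT y
G6 = x NAND G3 = x NAND NOT y
G7 = NOT y
G8 = G7 NAND G6 = NOT y NAND (x NAND NOT y)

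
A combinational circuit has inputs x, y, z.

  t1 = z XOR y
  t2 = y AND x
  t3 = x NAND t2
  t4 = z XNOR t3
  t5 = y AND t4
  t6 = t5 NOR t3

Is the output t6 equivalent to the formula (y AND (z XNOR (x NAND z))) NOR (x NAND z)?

No

t2 = y AND x
t3 = x NAND t2 = x NAND (y AND x)
t4 = z XNOR t3 = z XNOR (x NAND (y AND x))
t5 = y AND t4 = y AND (z XNOR (x NAND (y AND x)))
t6 = t5 NOR t3 = (y AND (z XNOR (x NAND (y AND x)))) NOR (x NAND (y AND x))
At x=1, y=0, z=1: circuit gives 0, formula gives 1.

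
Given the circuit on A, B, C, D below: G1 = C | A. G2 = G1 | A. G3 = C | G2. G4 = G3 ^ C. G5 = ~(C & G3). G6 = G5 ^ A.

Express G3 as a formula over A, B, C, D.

C | ((C | A) | A)

G1 = C | A
G2 = G1 | A = (C | A) | A
G3 = C | G2 = C | ((C | A) | A)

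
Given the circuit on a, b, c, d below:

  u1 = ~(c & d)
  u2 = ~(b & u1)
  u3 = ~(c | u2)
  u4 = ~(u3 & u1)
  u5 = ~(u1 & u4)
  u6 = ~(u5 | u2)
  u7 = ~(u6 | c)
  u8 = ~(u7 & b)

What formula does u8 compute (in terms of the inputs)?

~((~((~((~((~(c & d)) & (~((~(c | (~(b & (~(c & d)))))) & (~(c & d)))))) | (~(b & (~(c & d)))))) | c)) & b)

u1 = ~(c & d)
u2 = ~(b & u1) = ~(b & (~(c & d)))
u3 = ~(c | u2) = ~(c | (~(b & (~(c & d)))))
u4 = ~(u3 & u1) = ~((~(c | (~(b & (~(c & d)))))) & (~(c & d)))
u5 = ~(u1 & u4) = ~((~(c & d)) & (~((~(c | (~(b & (~(c & d)))))) & (~(c & d)))))
u6 = ~(u5 | u2) = ~((~((~(c & d)) & (~((~(c | (~(b & (~(c & d)))))) & (~(c & d)))))) | (~(b & (~(c & d)))))
u7 = ~(u6 | c) = ~((~((~((~(c & d)) & (~((~(c | (~(b & (~(c & d)))))) & (~(c & d)))))) | (~(b & (~(c & d)))))) | c)
u8 = ~(u7 & b) = ~((~((~((~((~(c & d)) & (~((~(c | (~(b & (~(c & d)))))) & (~(c & d)))))) | (~(b & (~(c & d)))))) | c)) & b)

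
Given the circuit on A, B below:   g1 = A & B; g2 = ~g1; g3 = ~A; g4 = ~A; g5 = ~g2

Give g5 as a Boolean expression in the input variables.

~~(A & B)

g1 = A & B
g2 = ~g1 = ~(A & B)
g5 = ~g2 = ~~(A & B)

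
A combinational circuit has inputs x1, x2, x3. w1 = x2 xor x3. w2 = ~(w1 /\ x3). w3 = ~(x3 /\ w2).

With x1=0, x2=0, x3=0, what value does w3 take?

w1 = 0 xor 0 = 0
w2 = ~(0 /\ 0) = 1
w3 = ~(0 /\ 1) = 1

1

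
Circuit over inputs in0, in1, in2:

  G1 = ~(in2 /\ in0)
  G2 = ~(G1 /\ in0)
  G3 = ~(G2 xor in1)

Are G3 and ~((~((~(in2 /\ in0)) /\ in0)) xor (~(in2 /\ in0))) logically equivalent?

G1 = ~(in2 /\ in0)
G2 = ~(G1 /\ in0) = ~((~(in2 /\ in0)) /\ in0)
G3 = ~(G2 xor in1) = ~((~((~(in2 /\ in0)) /\ in0)) xor in1)
At in0=0, in1=0, in2=0: circuit gives 0, formula gives 1.

No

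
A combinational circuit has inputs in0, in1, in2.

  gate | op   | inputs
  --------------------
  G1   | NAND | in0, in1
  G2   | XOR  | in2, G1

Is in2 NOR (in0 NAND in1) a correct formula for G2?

G1 = in0 NAND in1
G2 = in2 XOR G1 = in2 XOR (in0 NAND in1)
At in0=0, in1=0, in2=0: circuit gives 1, formula gives 0.

No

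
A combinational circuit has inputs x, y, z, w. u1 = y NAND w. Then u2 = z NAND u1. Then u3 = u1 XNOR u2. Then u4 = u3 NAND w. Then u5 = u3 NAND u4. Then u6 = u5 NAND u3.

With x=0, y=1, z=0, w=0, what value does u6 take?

1

u1 = 1 NAND 0 = 1
u2 = 0 NAND 1 = 1
u3 = 1 XNOR 1 = 1
u4 = 1 NAND 0 = 1
u5 = 1 NAND 1 = 0
u6 = 0 NAND 1 = 1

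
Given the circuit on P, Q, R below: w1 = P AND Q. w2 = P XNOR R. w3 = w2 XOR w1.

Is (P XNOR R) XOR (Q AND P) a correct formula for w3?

w1 = P AND Q
w2 = P XNOR R
w3 = w2 XOR w1 = (P XNOR R) XOR (P AND Q)
At P=0, Q=0, R=1: circuit gives 0, formula gives 0.
At P=0, Q=0, R=0: circuit gives 1, formula gives 1.
Agrees on all 8 inputs.

Yes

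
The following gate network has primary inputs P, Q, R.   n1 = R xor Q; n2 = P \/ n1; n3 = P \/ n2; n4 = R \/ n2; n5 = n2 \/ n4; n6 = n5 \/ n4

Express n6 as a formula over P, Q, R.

((P \/ (R xor Q)) \/ (R \/ (P \/ (R xor Q)))) \/ (R \/ (P \/ (R xor Q)))

n1 = R xor Q
n2 = P \/ n1 = P \/ (R xor Q)
n4 = R \/ n2 = R \/ (P \/ (R xor Q))
n5 = n2 \/ n4 = (P \/ (R xor Q)) \/ (R \/ (P \/ (R xor Q)))
n6 = n5 \/ n4 = ((P \/ (R xor Q)) \/ (R \/ (P \/ (R xor Q)))) \/ (R \/ (P \/ (R xor Q)))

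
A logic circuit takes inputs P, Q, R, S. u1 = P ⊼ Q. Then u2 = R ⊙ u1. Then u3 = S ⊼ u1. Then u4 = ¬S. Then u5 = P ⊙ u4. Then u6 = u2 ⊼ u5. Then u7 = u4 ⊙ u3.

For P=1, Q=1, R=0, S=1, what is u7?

0

u1 = 1 ⊼ 1 = 0
u3 = 1 ⊼ 0 = 1
u4 = ¬1 = 0
u7 = 0 ⊙ 1 = 0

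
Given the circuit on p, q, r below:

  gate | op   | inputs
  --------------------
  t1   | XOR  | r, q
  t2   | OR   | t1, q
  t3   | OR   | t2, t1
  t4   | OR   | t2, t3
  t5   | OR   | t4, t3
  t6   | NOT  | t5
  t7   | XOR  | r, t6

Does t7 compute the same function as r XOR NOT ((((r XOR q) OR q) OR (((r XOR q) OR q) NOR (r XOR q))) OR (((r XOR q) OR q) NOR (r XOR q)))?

No

t1 = r XOR q
t2 = t1 OR q = (r XOR q) OR q
t3 = t2 OR t1 = ((r XOR q) OR q) OR (r XOR q)
t4 = t2 OR t3 = ((r XOR q) OR q) OR (((r XOR q) OR q) OR (r XOR q))
t5 = t4 OR t3 = (((r XOR q) OR q) OR (((r XOR q) OR q) OR (r XOR q))) OR (((r XOR q) OR q) OR (r XOR q))
t6 = NOT t5 = NOT ((((r XOR q) OR q) OR (((r XOR q) OR q) OR (r XOR q))) OR (((r XOR q) OR q) OR (r XOR q)))
t7 = r XOR t6 = r XOR NOT ((((r XOR q) OR q) OR (((r XOR q) OR q) OR (r XOR q))) OR (((r XOR q) OR q) OR (r XOR q)))
At p=0, q=0, r=0: circuit gives 1, formula gives 0.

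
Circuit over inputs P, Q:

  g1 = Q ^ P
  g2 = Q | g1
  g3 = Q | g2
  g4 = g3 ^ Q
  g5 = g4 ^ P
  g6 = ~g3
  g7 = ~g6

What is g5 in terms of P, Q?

g1 = Q ^ P
g2 = Q | g1 = Q | (Q ^ P)
g3 = Q | g2 = Q | (Q | (Q ^ P))
g4 = g3 ^ Q = (Q | (Q | (Q ^ P))) ^ Q
g5 = g4 ^ P = ((Q | (Q | (Q ^ P))) ^ Q) ^ P

((Q | (Q | (Q ^ P))) ^ Q) ^ P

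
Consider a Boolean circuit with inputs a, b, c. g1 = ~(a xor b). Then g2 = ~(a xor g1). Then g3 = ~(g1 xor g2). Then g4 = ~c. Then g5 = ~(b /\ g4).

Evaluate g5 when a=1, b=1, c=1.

1

g4 = ~1 = 0
g5 = ~(1 /\ 0) = 1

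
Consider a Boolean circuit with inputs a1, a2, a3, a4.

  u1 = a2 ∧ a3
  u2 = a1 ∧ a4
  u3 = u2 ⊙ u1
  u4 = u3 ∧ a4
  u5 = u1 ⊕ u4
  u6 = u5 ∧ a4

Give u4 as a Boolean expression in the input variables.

u1 = a2 ∧ a3
u2 = a1 ∧ a4
u3 = u2 ⊙ u1 = (a1 ∧ a4) ⊙ (a2 ∧ a3)
u4 = u3 ∧ a4 = ((a1 ∧ a4) ⊙ (a2 ∧ a3)) ∧ a4

((a1 ∧ a4) ⊙ (a2 ∧ a3)) ∧ a4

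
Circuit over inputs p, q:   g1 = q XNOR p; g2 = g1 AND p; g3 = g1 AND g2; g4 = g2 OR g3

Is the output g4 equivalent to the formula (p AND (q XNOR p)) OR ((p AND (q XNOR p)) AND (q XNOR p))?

Yes

g1 = q XNOR p
g2 = g1 AND p = (q XNOR p) AND p
g3 = g1 AND g2 = (q XNOR p) AND ((q XNOR p) AND p)
g4 = g2 OR g3 = ((q XNOR p) AND p) OR ((q XNOR p) AND ((q XNOR p) AND p))
At p=0, q=0: circuit gives 0, formula gives 0.
At p=1, q=1: circuit gives 1, formula gives 1.
Agrees on all 4 inputs.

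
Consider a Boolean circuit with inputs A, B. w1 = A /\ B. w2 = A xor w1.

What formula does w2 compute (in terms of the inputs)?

A xor (A /\ B)

w1 = A /\ B
w2 = A xor w1 = A xor (A /\ B)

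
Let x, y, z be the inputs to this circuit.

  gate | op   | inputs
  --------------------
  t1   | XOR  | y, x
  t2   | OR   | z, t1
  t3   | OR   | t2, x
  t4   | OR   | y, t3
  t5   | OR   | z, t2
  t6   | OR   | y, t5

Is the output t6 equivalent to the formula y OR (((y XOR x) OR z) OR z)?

Yes

t1 = y XOR x
t2 = z OR t1 = z OR (y XOR x)
t5 = z OR t2 = z OR (z OR (y XOR x))
t6 = y OR t5 = y OR (z OR (z OR (y XOR x)))
At x=0, y=0, z=0: circuit gives 0, formula gives 0.
At x=0, y=0, z=1: circuit gives 1, formula gives 1.
Agrees on all 8 inputs.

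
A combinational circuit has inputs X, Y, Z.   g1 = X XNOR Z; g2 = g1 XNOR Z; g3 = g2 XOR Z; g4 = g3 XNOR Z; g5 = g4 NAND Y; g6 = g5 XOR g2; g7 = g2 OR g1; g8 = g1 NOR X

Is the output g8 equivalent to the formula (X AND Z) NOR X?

g1 = X XNOR Z
g8 = g1 NOR X = (X XNOR Z) NOR X
At X=0, Y=0, Z=0: circuit gives 0, formula gives 1.

No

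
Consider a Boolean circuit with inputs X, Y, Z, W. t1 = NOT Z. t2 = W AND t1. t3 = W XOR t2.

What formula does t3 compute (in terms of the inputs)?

W XOR (W AND NOT Z)

t1 = NOT Z
t2 = W AND t1 = W AND NOT Z
t3 = W XOR t2 = W XOR (W AND NOT Z)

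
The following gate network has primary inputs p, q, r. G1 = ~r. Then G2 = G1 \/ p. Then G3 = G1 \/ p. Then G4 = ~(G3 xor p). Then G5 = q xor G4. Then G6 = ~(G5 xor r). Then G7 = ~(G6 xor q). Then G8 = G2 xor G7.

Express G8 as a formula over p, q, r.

(~r \/ p) xor (~((~((q xor (~((~r \/ p) xor p))) xor r)) xor q))

G1 = ~r
G2 = G1 \/ p = ~r \/ p
G3 = G1 \/ p = ~r \/ p
G4 = ~(G3 xor p) = ~((~r \/ p) xor p)
G5 = q xor G4 = q xor (~((~r \/ p) xor p))
G6 = ~(G5 xor r) = ~((q xor (~((~r \/ p) xor p))) xor r)
G7 = ~(G6 xor q) = ~((~((q xor (~((~r \/ p) xor p))) xor r)) xor q)
G8 = G2 xor G7 = (~r \/ p) xor (~((~((q xor (~((~r \/ p) xor p))) xor r)) xor q))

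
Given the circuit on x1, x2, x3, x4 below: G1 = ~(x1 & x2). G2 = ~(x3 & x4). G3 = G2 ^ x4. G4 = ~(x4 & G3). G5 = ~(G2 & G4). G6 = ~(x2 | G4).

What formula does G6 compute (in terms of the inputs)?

~(x2 | (~(x4 & ((~(x3 & x4)) ^ x4))))

G2 = ~(x3 & x4)
G3 = G2 ^ x4 = (~(x3 & x4)) ^ x4
G4 = ~(x4 & G3) = ~(x4 & ((~(x3 & x4)) ^ x4))
G6 = ~(x2 | G4) = ~(x2 | (~(x4 & ((~(x3 & x4)) ^ x4))))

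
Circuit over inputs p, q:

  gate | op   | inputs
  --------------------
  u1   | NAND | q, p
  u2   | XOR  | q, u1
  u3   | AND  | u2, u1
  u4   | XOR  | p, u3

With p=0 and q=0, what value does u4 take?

1

u1 = 0 NAND 0 = 1
u2 = 0 XOR 1 = 1
u3 = 1 AND 1 = 1
u4 = 0 XOR 1 = 1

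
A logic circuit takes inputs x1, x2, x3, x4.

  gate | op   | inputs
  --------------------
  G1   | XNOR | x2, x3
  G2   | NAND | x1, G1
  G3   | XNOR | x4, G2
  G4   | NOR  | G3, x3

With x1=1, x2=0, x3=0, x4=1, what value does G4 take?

G1 = 0 XNOR 0 = 1
G2 = 1 NAND 1 = 0
G3 = 1 XNOR 0 = 0
G4 = 0 NOR 0 = 1

1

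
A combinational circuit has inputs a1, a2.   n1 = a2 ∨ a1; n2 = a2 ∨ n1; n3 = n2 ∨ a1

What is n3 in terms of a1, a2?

n1 = a2 ∨ a1
n2 = a2 ∨ n1 = a2 ∨ (a2 ∨ a1)
n3 = n2 ∨ a1 = (a2 ∨ (a2 ∨ a1)) ∨ a1

(a2 ∨ (a2 ∨ a1)) ∨ a1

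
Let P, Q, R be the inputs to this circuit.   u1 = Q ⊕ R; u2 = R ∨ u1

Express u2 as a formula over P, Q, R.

u1 = Q ⊕ R
u2 = R ∨ u1 = R ∨ (Q ⊕ R)

R ∨ (Q ⊕ R)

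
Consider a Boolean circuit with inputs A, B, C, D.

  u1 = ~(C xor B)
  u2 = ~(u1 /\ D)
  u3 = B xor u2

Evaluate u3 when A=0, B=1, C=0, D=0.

u1 = ~(0 xor 1) = 0
u2 = ~(0 /\ 0) = 1
u3 = 1 xor 1 = 0

0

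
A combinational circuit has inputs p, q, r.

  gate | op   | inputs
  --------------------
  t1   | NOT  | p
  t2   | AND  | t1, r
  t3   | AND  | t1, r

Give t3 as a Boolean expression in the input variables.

t1 = NOT p
t3 = t1 AND r = NOT p AND r

NOT p AND r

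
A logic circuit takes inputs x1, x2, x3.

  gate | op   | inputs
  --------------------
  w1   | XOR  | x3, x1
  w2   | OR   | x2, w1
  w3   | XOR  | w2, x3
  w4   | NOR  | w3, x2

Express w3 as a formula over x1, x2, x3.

(x2 OR (x3 XOR x1)) XOR x3

w1 = x3 XOR x1
w2 = x2 OR w1 = x2 OR (x3 XOR x1)
w3 = w2 XOR x3 = (x2 OR (x3 XOR x1)) XOR x3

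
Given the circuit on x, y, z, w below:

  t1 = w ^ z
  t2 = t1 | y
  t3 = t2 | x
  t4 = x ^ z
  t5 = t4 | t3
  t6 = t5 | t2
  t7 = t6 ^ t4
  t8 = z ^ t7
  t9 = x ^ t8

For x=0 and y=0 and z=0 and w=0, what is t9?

t1 = 0 ^ 0 = 0
t2 = 0 | 0 = 0
t3 = 0 | 0 = 0
t4 = 0 ^ 0 = 0
t5 = 0 | 0 = 0
t6 = 0 | 0 = 0
t7 = 0 ^ 0 = 0
t8 = 0 ^ 0 = 0
t9 = 0 ^ 0 = 0

0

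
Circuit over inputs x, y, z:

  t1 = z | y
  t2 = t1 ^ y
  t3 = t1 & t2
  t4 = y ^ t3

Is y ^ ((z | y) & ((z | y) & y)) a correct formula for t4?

No

t1 = z | y
t2 = t1 ^ y = (z | y) ^ y
t3 = t1 & t2 = (z | y) & ((z | y) ^ y)
t4 = y ^ t3 = y ^ ((z | y) & ((z | y) ^ y))
At x=0, y=0, z=1: circuit gives 1, formula gives 0.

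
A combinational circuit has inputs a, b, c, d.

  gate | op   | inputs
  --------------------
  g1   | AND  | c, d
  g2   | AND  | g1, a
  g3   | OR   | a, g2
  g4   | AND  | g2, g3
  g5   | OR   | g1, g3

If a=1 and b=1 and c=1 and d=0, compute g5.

1

g1 = 1 AND 0 = 0
g2 = 0 AND 1 = 0
g3 = 1 OR 0 = 1
g5 = 0 OR 1 = 1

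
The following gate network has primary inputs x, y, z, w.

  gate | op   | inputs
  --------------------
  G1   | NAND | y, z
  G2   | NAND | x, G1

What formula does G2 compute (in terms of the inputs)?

G1 = y NAND z
G2 = x NAND G1 = x NAND (y NAND z)

x NAND (y NAND z)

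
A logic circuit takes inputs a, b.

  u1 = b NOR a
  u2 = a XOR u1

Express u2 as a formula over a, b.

u1 = b NOR a
u2 = a XOR u1 = a XOR (b NOR a)

a XOR (b NOR a)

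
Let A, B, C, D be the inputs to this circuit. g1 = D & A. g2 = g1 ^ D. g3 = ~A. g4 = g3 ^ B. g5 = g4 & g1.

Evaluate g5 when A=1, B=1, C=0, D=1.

g1 = 1 & 1 = 1
g3 = ~1 = 0
g4 = 0 ^ 1 = 1
g5 = 1 & 1 = 1

1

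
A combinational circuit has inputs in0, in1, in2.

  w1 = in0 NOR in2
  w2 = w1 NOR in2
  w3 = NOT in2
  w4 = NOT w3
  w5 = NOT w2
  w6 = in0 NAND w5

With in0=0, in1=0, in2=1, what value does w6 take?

1

w1 = 0 NOR 1 = 0
w2 = 0 NOR 1 = 0
w5 = NOT 0 = 1
w6 = 0 NAND 1 = 1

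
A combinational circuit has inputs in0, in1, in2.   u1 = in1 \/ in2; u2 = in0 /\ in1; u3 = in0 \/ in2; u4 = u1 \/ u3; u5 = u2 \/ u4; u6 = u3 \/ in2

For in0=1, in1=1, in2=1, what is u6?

1

u3 = 1 \/ 1 = 1
u6 = 1 \/ 1 = 1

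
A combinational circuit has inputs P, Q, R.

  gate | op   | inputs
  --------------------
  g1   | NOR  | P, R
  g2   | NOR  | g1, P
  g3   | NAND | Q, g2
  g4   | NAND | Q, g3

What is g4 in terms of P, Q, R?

Q NAND (Q NAND ((P NOR R) NOR P))

g1 = P NOR R
g2 = g1 NOR P = (P NOR R) NOR P
g3 = Q NAND g2 = Q NAND ((P NOR R) NOR P)
g4 = Q NAND g3 = Q NAND (Q NAND ((P NOR R) NOR P))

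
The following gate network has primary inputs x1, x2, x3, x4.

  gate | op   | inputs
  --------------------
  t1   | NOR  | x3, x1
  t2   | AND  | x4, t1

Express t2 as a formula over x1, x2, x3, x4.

x4 AND (x3 NOR x1)

t1 = x3 NOR x1
t2 = x4 AND t1 = x4 AND (x3 NOR x1)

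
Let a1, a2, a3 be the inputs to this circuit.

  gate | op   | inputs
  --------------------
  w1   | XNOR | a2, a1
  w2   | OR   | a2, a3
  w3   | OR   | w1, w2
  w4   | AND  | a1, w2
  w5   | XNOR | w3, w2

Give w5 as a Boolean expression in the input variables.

((a2 XNOR a1) OR (a2 OR a3)) XNOR (a2 OR a3)

w1 = a2 XNOR a1
w2 = a2 OR a3
w3 = w1 OR w2 = (a2 XNOR a1) OR (a2 OR a3)
w5 = w3 XNOR w2 = ((a2 XNOR a1) OR (a2 OR a3)) XNOR (a2 OR a3)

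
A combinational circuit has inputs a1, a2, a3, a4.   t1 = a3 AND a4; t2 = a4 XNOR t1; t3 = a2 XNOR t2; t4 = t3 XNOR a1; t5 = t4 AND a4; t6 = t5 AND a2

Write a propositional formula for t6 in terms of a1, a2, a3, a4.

t1 = a3 AND a4
t2 = a4 XNOR t1 = a4 XNOR (a3 AND a4)
t3 = a2 XNOR t2 = a2 XNOR (a4 XNOR (a3 AND a4))
t4 = t3 XNOR a1 = (a2 XNOR (a4 XNOR (a3 AND a4))) XNOR a1
t5 = t4 AND a4 = ((a2 XNOR (a4 XNOR (a3 AND a4))) XNOR a1) AND a4
t6 = t5 AND a2 = (((a2 XNOR (a4 XNOR (a3 AND a4))) XNOR a1) AND a4) AND a2

(((a2 XNOR (a4 XNOR (a3 AND a4))) XNOR a1) AND a4) AND a2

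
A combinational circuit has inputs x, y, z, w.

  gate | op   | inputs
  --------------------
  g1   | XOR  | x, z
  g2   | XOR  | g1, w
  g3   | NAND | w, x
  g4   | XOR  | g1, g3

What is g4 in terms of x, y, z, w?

g1 = x XOR z
g3 = w NAND x
g4 = g1 XOR g3 = (x XOR z) XOR (w NAND x)

(x XOR z) XOR (w NAND x)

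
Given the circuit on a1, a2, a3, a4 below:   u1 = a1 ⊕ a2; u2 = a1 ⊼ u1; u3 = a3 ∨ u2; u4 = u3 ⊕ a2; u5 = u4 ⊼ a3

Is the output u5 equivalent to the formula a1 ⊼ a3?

No

u1 = a1 ⊕ a2
u2 = a1 ⊼ u1 = a1 ⊼ (a1 ⊕ a2)
u3 = a3 ∨ u2 = a3 ∨ (a1 ⊼ (a1 ⊕ a2))
u4 = u3 ⊕ a2 = (a3 ∨ (a1 ⊼ (a1 ⊕ a2))) ⊕ a2
u5 = u4 ⊼ a3 = ((a3 ∨ (a1 ⊼ (a1 ⊕ a2))) ⊕ a2) ⊼ a3
At a1=0, a2=0, a3=1, a4=0: circuit gives 0, formula gives 1.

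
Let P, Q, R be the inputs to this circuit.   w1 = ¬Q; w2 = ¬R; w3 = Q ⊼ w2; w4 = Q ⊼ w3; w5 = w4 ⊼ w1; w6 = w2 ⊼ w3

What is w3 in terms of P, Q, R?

Q ⊼ ¬R

w2 = ¬R
w3 = Q ⊼ w2 = Q ⊼ ¬R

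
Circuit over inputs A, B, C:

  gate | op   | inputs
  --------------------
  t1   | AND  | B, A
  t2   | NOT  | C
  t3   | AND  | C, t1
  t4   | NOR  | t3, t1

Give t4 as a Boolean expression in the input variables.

(C AND (B AND A)) NOR (B AND A)

t1 = B AND A
t3 = C AND t1 = C AND (B AND A)
t4 = t3 NOR t1 = (C AND (B AND A)) NOR (B AND A)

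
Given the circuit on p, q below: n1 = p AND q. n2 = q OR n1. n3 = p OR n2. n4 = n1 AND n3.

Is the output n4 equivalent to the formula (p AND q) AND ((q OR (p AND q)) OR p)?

Yes

n1 = p AND q
n2 = q OR n1 = q OR (p AND q)
n3 = p OR n2 = p OR (q OR (p AND q))
n4 = n1 AND n3 = (p AND q) AND (p OR (q OR (p AND q)))
At p=0, q=0: circuit gives 0, formula gives 0.
At p=1, q=1: circuit gives 1, formula gives 1.
Agrees on all 4 inputs.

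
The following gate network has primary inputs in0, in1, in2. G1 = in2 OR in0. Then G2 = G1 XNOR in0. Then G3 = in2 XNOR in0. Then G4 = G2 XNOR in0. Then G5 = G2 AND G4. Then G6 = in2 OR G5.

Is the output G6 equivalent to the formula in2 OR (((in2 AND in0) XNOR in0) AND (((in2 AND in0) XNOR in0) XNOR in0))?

No

G1 = in2 OR in0
G2 = G1 XNOR in0 = (in2 OR in0) XNOR in0
G4 = G2 XNOR in0 = ((in2 OR in0) XNOR in0) XNOR in0
G5 = G2 AND G4 = ((in2 OR in0) XNOR in0) AND (((in2 OR in0) XNOR in0) XNOR in0)
G6 = in2 OR G5 = in2 OR (((in2 OR in0) XNOR in0) AND (((in2 OR in0) XNOR in0) XNOR in0))
At in0=1, in1=0, in2=0: circuit gives 1, formula gives 0.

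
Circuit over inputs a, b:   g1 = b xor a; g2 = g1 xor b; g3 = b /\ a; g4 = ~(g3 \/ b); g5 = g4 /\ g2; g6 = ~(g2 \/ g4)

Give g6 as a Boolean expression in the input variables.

~(((b xor a) xor b) \/ (~((b /\ a) \/ b)))

g1 = b xor a
g2 = g1 xor b = (b xor a) xor b
g3 = b /\ a
g4 = ~(g3 \/ b) = ~((b /\ a) \/ b)
g6 = ~(g2 \/ g4) = ~(((b xor a) xor b) \/ (~((b /\ a) \/ b)))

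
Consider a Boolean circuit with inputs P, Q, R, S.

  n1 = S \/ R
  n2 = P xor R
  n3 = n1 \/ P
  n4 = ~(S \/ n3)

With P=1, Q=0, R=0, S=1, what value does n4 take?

0

n1 = 1 \/ 0 = 1
n3 = 1 \/ 1 = 1
n4 = ~(1 \/ 1) = 0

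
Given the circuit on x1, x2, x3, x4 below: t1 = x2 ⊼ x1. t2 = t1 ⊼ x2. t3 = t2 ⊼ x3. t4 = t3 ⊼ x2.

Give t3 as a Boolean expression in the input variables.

t1 = x2 ⊼ x1
t2 = t1 ⊼ x2 = (x2 ⊼ x1) ⊼ x2
t3 = t2 ⊼ x3 = ((x2 ⊼ x1) ⊼ x2) ⊼ x3

((x2 ⊼ x1) ⊼ x2) ⊼ x3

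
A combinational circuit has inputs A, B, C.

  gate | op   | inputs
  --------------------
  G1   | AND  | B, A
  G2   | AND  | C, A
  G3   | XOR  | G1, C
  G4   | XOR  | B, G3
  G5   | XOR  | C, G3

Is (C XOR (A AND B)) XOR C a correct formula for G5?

Yes

G1 = B AND A
G3 = G1 XOR C = (B AND A) XOR C
G5 = C XOR G3 = C XOR ((B AND A) XOR C)
At A=0, B=0, C=0: circuit gives 0, formula gives 0.
At A=1, B=1, C=0: circuit gives 1, formula gives 1.
Agrees on all 8 inputs.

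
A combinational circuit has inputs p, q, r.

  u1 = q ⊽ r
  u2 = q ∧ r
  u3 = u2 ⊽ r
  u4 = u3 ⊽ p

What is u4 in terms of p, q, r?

((q ∧ r) ⊽ r) ⊽ p

u2 = q ∧ r
u3 = u2 ⊽ r = (q ∧ r) ⊽ r
u4 = u3 ⊽ p = ((q ∧ r) ⊽ r) ⊽ p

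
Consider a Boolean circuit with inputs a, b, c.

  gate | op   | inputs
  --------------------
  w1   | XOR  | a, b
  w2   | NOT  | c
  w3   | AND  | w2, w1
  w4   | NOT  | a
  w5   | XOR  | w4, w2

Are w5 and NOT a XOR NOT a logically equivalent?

w2 = NOT c
w4 = NOT a
w5 = w4 XOR w2 = NOT a XOR NOT c
At a=0, b=0, c=1: circuit gives 1, formula gives 0.

No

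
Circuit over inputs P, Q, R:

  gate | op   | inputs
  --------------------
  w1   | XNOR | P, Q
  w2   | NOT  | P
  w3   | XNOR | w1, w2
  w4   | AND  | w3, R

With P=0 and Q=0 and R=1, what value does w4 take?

1

w1 = 0 XNOR 0 = 1
w2 = NOT 0 = 1
w3 = 1 XNOR 1 = 1
w4 = 1 AND 1 = 1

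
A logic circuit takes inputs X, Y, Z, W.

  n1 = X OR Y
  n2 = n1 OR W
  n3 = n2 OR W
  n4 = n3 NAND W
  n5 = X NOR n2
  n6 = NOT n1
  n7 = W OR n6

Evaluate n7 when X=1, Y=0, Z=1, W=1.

n1 = 1 OR 0 = 1
n6 = NOT 1 = 0
n7 = 1 OR 0 = 1

1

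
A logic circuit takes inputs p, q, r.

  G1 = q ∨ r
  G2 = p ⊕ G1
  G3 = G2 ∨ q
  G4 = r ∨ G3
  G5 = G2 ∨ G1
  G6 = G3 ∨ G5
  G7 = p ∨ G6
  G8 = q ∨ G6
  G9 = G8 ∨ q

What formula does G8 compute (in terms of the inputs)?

G1 = q ∨ r
G2 = p ⊕ G1 = p ⊕ (q ∨ r)
G3 = G2 ∨ q = (p ⊕ (q ∨ r)) ∨ q
G5 = G2 ∨ G1 = (p ⊕ (q ∨ r)) ∨ (q ∨ r)
G6 = G3 ∨ G5 = ((p ⊕ (q ∨ r)) ∨ q) ∨ ((p ⊕ (q ∨ r)) ∨ (q ∨ r))
G8 = q ∨ G6 = q ∨ (((p ⊕ (q ∨ r)) ∨ q) ∨ ((p ⊕ (q ∨ r)) ∨ (q ∨ r)))

q ∨ (((p ⊕ (q ∨ r)) ∨ q) ∨ ((p ⊕ (q ∨ r)) ∨ (q ∨ r)))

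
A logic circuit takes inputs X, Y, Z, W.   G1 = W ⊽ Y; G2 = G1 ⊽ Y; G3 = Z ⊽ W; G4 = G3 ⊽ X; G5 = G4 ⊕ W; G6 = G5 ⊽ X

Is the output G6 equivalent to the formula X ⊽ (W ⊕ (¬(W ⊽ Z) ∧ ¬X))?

Yes

G3 = Z ⊽ W
G4 = G3 ⊽ X = (Z ⊽ W) ⊽ X
G5 = G4 ⊕ W = ((Z ⊽ W) ⊽ X) ⊕ W
G6 = G5 ⊽ X = (((Z ⊽ W) ⊽ X) ⊕ W) ⊽ X
At X=0, Y=0, Z=1, W=0: circuit gives 0, formula gives 0.
At X=0, Y=0, Z=0, W=0: circuit gives 1, formula gives 1.
Agrees on all 16 inputs.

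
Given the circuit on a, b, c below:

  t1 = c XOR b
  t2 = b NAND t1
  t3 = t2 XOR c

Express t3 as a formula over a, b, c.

(b NAND (c XOR b)) XOR c

t1 = c XOR b
t2 = b NAND t1 = b NAND (c XOR b)
t3 = t2 XOR c = (b NAND (c XOR b)) XOR c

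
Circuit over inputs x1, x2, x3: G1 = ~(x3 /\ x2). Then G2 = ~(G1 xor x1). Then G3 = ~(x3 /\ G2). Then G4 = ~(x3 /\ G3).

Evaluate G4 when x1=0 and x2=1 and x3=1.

1

G1 = ~(1 /\ 1) = 0
G2 = ~(0 xor 0) = 1
G3 = ~(1 /\ 1) = 0
G4 = ~(1 /\ 0) = 1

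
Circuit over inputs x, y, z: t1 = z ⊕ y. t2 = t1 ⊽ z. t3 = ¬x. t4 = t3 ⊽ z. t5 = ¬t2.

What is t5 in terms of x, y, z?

t1 = z ⊕ y
t2 = t1 ⊽ z = (z ⊕ y) ⊽ z
t5 = ¬t2 = ¬((z ⊕ y) ⊽ z)

¬((z ⊕ y) ⊽ z)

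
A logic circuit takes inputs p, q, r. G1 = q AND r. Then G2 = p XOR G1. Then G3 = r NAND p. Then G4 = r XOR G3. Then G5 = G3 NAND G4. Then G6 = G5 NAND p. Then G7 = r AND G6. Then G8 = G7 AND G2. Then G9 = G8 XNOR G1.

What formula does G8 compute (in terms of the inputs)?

G1 = q AND r
G2 = p XOR G1 = p XOR (q AND r)
G3 = r NAND p
G4 = r XOR G3 = r XOR (r NAND p)
G5 = G3 NAND G4 = (r NAND p) NAND (r XOR (r NAND p))
G6 = G5 NAND p = ((r NAND p) NAND (r XOR (r NAND p))) NAND p
G7 = r AND G6 = r AND (((r NAND p) NAND (r XOR (r NAND p))) NAND p)
G8 = G7 AND G2 = (r AND (((r NAND p) NAND (r XOR (r NAND p))) NAND p)) AND (p XOR (q AND r))

(r AND (((r NAND p) NAND (r XOR (r NAND p))) NAND p)) AND (p XOR (q AND r))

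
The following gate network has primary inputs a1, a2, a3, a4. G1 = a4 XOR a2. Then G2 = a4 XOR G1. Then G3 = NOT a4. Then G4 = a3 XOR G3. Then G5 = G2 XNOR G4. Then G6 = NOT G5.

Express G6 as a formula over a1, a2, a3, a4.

NOT ((a4 XOR (a4 XOR a2)) XNOR (a3 XOR NOT a4))

G1 = a4 XOR a2
G2 = a4 XOR G1 = a4 XOR (a4 XOR a2)
G3 = NOT a4
G4 = a3 XOR G3 = a3 XOR NOT a4
G5 = G2 XNOR G4 = (a4 XOR (a4 XOR a2)) XNOR (a3 XOR NOT a4)
G6 = NOT G5 = NOT ((a4 XOR (a4 XOR a2)) XNOR (a3 XOR NOT a4))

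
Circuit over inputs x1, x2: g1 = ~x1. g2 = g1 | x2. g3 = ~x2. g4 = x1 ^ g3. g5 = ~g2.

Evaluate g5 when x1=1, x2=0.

g1 = ~1 = 0
g2 = 0 | 0 = 0
g5 = ~0 = 1

1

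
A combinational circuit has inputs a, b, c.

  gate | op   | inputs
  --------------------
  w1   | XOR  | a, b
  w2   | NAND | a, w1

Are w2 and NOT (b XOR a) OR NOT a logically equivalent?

Yes

w1 = a XOR b
w2 = a NAND w1 = a NAND (a XOR b)
At a=1, b=0, c=0: circuit gives 0, formula gives 0.
At a=0, b=0, c=0: circuit gives 1, formula gives 1.
Agrees on all 8 inputs.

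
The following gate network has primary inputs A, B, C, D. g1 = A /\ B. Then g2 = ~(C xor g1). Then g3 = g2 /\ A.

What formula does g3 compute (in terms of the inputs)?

(~(C xor (A /\ B))) /\ A

g1 = A /\ B
g2 = ~(C xor g1) = ~(C xor (A /\ B))
g3 = g2 /\ A = (~(C xor (A /\ B))) /\ A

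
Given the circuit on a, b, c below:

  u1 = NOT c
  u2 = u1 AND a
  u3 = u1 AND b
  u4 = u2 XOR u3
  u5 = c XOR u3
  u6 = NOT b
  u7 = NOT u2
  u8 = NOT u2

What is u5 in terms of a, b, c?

c XOR (NOT c AND b)

u1 = NOT c
u3 = u1 AND b = NOT c AND b
u5 = c XOR u3 = c XOR (NOT c AND b)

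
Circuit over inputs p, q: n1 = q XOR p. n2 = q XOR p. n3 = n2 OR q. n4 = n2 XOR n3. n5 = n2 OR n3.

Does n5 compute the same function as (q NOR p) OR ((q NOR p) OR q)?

n2 = q XOR p
n3 = n2 OR q = (q XOR p) OR q
n5 = n2 OR n3 = (q XOR p) OR ((q XOR p) OR q)
At p=0, q=0: circuit gives 0, formula gives 1.

No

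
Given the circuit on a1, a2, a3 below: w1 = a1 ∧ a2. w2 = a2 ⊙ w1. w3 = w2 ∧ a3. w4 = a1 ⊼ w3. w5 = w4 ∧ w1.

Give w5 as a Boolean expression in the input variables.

(a1 ⊼ ((a2 ⊙ (a1 ∧ a2)) ∧ a3)) ∧ (a1 ∧ a2)

w1 = a1 ∧ a2
w2 = a2 ⊙ w1 = a2 ⊙ (a1 ∧ a2)
w3 = w2 ∧ a3 = (a2 ⊙ (a1 ∧ a2)) ∧ a3
w4 = a1 ⊼ w3 = a1 ⊼ ((a2 ⊙ (a1 ∧ a2)) ∧ a3)
w5 = w4 ∧ w1 = (a1 ⊼ ((a2 ⊙ (a1 ∧ a2)) ∧ a3)) ∧ (a1 ∧ a2)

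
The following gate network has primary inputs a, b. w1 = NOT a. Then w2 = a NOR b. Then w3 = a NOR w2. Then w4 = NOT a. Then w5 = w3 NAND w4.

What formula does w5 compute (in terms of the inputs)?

w2 = a NOR b
w3 = a NOR w2 = a NOR (a NOR b)
w4 = NOT a
w5 = w3 NAND w4 = (a NOR (a NOR b)) NAND NOT a

(a NOR (a NOR b)) NAND NOT a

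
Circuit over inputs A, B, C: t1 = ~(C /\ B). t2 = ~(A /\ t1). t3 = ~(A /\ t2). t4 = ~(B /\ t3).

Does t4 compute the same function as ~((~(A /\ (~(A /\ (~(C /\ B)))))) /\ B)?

t1 = ~(C /\ B)
t2 = ~(A /\ t1) = ~(A /\ (~(C /\ B)))
t3 = ~(A /\ t2) = ~(A /\ (~(A /\ (~(C /\ B)))))
t4 = ~(B /\ t3) = ~(B /\ (~(A /\ (~(A /\ (~(C /\ B)))))))
At A=0, B=1, C=0: circuit gives 0, formula gives 0.
At A=0, B=0, C=0: circuit gives 1, formula gives 1.
Agrees on all 8 inputs.

Yes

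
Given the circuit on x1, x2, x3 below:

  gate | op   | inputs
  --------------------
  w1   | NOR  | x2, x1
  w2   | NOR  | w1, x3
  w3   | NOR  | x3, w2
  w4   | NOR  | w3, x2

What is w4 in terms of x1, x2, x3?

(x3 NOR ((x2 NOR x1) NOR x3)) NOR x2

w1 = x2 NOR x1
w2 = w1 NOR x3 = (x2 NOR x1) NOR x3
w3 = x3 NOR w2 = x3 NOR ((x2 NOR x1) NOR x3)
w4 = w3 NOR x2 = (x3 NOR ((x2 NOR x1) NOR x3)) NOR x2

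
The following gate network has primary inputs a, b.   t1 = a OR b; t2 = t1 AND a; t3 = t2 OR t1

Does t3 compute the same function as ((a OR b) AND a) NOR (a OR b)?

t1 = a OR b
t2 = t1 AND a = (a OR b) AND a
t3 = t2 OR t1 = ((a OR b) AND a) OR (a OR b)
At a=0, b=0: circuit gives 0, formula gives 1.

No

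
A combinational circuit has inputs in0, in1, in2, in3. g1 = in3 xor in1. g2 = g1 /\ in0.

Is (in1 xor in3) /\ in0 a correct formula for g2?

g1 = in3 xor in1
g2 = g1 /\ in0 = (in3 xor in1) /\ in0
At in0=0, in1=0, in2=0, in3=0: circuit gives 0, formula gives 0.
At in0=1, in1=0, in2=0, in3=1: circuit gives 1, formula gives 1.
Agrees on all 16 inputs.

Yes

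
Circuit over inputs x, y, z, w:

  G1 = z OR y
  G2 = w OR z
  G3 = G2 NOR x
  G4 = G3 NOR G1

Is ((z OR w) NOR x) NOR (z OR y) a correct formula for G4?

Yes

G1 = z OR y
G2 = w OR z
G3 = G2 NOR x = (w OR z) NOR x
G4 = G3 NOR G1 = ((w OR z) NOR x) NOR (z OR y)
At x=0, y=0, z=0, w=0: circuit gives 0, formula gives 0.
At x=0, y=0, z=0, w=1: circuit gives 1, formula gives 1.
Agrees on all 16 inputs.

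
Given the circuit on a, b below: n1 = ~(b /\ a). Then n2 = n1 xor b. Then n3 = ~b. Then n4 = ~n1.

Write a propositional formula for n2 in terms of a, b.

(~(b /\ a)) xor b

n1 = ~(b /\ a)
n2 = n1 xor b = (~(b /\ a)) xor b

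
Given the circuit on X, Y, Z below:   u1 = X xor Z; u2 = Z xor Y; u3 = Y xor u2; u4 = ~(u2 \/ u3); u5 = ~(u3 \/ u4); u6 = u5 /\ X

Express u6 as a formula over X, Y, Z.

(~((Y xor (Z xor Y)) \/ (~((Z xor Y) \/ (Y xor (Z xor Y)))))) /\ X

u2 = Z xor Y
u3 = Y xor u2 = Y xor (Z xor Y)
u4 = ~(u2 \/ u3) = ~((Z xor Y) \/ (Y xor (Z xor Y)))
u5 = ~(u3 \/ u4) = ~((Y xor (Z xor Y)) \/ (~((Z xor Y) \/ (Y xor (Z xor Y)))))
u6 = u5 /\ X = (~((Y xor (Z xor Y)) \/ (~((Z xor Y) \/ (Y xor (Z xor Y)))))) /\ X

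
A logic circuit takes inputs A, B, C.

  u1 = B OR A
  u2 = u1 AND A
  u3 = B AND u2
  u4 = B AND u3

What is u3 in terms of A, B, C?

B AND ((B OR A) AND A)

u1 = B OR A
u2 = u1 AND A = (B OR A) AND A
u3 = B AND u2 = B AND ((B OR A) AND A)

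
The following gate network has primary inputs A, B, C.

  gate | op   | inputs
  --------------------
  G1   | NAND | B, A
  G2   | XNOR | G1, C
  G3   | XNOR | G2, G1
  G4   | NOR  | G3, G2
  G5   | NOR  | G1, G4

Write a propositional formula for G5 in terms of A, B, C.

G1 = B NAND A
G2 = G1 XNOR C = (B NAND A) XNOR C
G3 = G2 XNOR G1 = ((B NAND A) XNOR C) XNOR (B NAND A)
G4 = G3 NOR G2 = (((B NAND A) XNOR C) XNOR (B NAND A)) NOR ((B NAND A) XNOR C)
G5 = G1 NOR G4 = (B NAND A) NOR ((((B NAND A) XNOR C) XNOR (B NAND A)) NOR ((B NAND A) XNOR C))

(B NAND A) NOR ((((B NAND A) XNOR C) XNOR (B NAND A)) NOR ((B NAND A) XNOR C))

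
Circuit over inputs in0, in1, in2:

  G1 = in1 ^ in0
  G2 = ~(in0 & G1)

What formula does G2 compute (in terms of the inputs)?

G1 = in1 ^ in0
G2 = ~(in0 & G1) = ~(in0 & (in1 ^ in0))

~(in0 & (in1 ^ in0))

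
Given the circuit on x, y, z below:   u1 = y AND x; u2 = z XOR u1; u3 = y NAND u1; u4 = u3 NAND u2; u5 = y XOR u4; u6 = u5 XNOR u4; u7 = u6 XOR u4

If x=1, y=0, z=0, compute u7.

u1 = 0 AND 1 = 0
u2 = 0 XOR 0 = 0
u3 = 0 NAND 0 = 1
u4 = 1 NAND 0 = 1
u5 = 0 XOR 1 = 1
u6 = 1 XNOR 1 = 1
u7 = 1 XOR 1 = 0

0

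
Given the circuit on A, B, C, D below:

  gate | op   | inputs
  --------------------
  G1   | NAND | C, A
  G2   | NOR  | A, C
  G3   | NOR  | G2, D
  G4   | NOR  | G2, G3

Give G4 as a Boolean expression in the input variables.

G2 = A NOR C
G3 = G2 NOR D = (A NOR C) NOR D
G4 = G2 NOR G3 = (A NOR C) NOR ((A NOR C) NOR D)

(A NOR C) NOR ((A NOR C) NOR D)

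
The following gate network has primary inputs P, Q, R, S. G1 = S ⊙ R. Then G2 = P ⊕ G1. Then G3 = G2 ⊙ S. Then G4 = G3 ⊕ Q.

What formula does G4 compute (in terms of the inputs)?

((P ⊕ (S ⊙ R)) ⊙ S) ⊕ Q

G1 = S ⊙ R
G2 = P ⊕ G1 = P ⊕ (S ⊙ R)
G3 = G2 ⊙ S = (P ⊕ (S ⊙ R)) ⊙ S
G4 = G3 ⊕ Q = ((P ⊕ (S ⊙ R)) ⊙ S) ⊕ Q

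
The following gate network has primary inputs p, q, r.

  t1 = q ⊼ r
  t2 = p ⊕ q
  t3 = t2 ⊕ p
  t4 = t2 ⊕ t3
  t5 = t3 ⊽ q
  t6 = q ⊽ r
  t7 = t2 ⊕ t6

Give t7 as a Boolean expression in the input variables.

t2 = p ⊕ q
t6 = q ⊽ r
t7 = t2 ⊕ t6 = (p ⊕ q) ⊕ (q ⊽ r)

(p ⊕ q) ⊕ (q ⊽ r)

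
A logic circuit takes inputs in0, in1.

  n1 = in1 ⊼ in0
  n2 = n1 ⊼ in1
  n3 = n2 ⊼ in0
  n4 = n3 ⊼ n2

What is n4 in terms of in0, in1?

(((in1 ⊼ in0) ⊼ in1) ⊼ in0) ⊼ ((in1 ⊼ in0) ⊼ in1)

n1 = in1 ⊼ in0
n2 = n1 ⊼ in1 = (in1 ⊼ in0) ⊼ in1
n3 = n2 ⊼ in0 = ((in1 ⊼ in0) ⊼ in1) ⊼ in0
n4 = n3 ⊼ n2 = (((in1 ⊼ in0) ⊼ in1) ⊼ in0) ⊼ ((in1 ⊼ in0) ⊼ in1)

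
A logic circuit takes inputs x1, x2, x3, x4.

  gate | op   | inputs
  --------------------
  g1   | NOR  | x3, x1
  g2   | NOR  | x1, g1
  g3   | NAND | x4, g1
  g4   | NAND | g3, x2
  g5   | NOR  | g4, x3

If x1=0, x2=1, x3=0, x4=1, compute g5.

0

g1 = 0 NOR 0 = 1
g3 = 1 NAND 1 = 0
g4 = 0 NAND 1 = 1
g5 = 1 NOR 0 = 0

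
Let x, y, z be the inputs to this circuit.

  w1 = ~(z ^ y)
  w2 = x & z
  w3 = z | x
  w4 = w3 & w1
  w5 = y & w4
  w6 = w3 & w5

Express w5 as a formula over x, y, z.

w1 = ~(z ^ y)
w3 = z | x
w4 = w3 & w1 = (z | x) & (~(z ^ y))
w5 = y & w4 = y & ((z | x) & (~(z ^ y)))

y & ((z | x) & (~(z ^ y)))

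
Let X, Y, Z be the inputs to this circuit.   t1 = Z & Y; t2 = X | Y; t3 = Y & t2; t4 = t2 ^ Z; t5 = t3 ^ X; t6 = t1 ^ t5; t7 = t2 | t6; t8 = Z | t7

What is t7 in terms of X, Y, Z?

t1 = Z & Y
t2 = X | Y
t3 = Y & t2 = Y & (X | Y)
t5 = t3 ^ X = (Y & (X | Y)) ^ X
t6 = t1 ^ t5 = (Z & Y) ^ ((Y & (X | Y)) ^ X)
t7 = t2 | t6 = (X | Y) | ((Z & Y) ^ ((Y & (X | Y)) ^ X))

(X | Y) | ((Z & Y) ^ ((Y & (X | Y)) ^ X))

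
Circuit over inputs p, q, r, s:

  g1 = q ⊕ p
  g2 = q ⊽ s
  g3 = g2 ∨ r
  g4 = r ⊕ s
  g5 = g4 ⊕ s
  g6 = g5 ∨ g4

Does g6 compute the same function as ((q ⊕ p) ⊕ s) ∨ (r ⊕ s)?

g4 = r ⊕ s
g5 = g4 ⊕ s = (r ⊕ s) ⊕ s
g6 = g5 ∨ g4 = ((r ⊕ s) ⊕ s) ∨ (r ⊕ s)
At p=0, q=1, r=0, s=0: circuit gives 0, formula gives 1.

No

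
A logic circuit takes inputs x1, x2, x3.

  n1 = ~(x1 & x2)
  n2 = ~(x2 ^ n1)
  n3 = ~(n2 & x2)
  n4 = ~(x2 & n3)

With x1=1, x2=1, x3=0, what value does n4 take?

n1 = ~(1 & 1) = 0
n2 = ~(1 ^ 0) = 0
n3 = ~(0 & 1) = 1
n4 = ~(1 & 1) = 0

0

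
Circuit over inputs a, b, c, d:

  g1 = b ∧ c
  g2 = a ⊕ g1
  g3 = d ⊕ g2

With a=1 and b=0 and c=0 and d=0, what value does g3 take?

g1 = 0 ∧ 0 = 0
g2 = 1 ⊕ 0 = 1
g3 = 0 ⊕ 1 = 1

1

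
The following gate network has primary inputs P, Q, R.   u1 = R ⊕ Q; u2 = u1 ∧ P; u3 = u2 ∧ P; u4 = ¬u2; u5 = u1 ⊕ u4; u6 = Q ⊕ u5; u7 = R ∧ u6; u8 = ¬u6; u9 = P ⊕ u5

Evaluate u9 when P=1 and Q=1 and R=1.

0

u1 = 1 ⊕ 1 = 0
u2 = 0 ∧ 1 = 0
u4 = ¬0 = 1
u5 = 0 ⊕ 1 = 1
u9 = 1 ⊕ 1 = 0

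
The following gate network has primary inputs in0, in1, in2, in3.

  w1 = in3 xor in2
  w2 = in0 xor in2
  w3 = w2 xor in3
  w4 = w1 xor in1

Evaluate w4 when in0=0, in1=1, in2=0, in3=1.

w1 = 1 xor 0 = 1
w4 = 1 xor 1 = 0

0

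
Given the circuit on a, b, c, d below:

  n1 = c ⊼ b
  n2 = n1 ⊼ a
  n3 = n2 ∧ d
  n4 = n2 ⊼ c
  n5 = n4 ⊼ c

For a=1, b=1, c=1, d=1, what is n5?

1

n1 = 1 ⊼ 1 = 0
n2 = 0 ⊼ 1 = 1
n4 = 1 ⊼ 1 = 0
n5 = 0 ⊼ 1 = 1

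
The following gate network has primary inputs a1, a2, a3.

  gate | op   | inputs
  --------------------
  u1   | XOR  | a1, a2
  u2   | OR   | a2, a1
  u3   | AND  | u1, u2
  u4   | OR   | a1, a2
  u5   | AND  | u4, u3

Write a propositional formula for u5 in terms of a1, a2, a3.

(a1 OR a2) AND ((a1 XOR a2) AND (a2 OR a1))

u1 = a1 XOR a2
u2 = a2 OR a1
u3 = u1 AND u2 = (a1 XOR a2) AND (a2 OR a1)
u4 = a1 OR a2
u5 = u4 AND u3 = (a1 OR a2) AND ((a1 XOR a2) AND (a2 OR a1))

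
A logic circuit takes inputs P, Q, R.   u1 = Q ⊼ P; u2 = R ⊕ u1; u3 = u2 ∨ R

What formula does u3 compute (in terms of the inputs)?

(R ⊕ (Q ⊼ P)) ∨ R

u1 = Q ⊼ P
u2 = R ⊕ u1 = R ⊕ (Q ⊼ P)
u3 = u2 ∨ R = (R ⊕ (Q ⊼ P)) ∨ R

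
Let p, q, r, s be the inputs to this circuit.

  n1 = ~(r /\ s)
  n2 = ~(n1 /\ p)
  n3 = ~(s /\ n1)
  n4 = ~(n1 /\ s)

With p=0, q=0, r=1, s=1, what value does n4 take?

n1 = ~(1 /\ 1) = 0
n4 = ~(0 /\ 1) = 1

1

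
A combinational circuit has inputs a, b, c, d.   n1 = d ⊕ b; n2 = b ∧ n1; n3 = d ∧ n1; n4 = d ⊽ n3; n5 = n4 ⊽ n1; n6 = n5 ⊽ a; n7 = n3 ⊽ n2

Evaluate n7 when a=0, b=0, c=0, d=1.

n1 = 1 ⊕ 0 = 1
n2 = 0 ∧ 1 = 0
n3 = 1 ∧ 1 = 1
n7 = 1 ⊽ 0 = 0

0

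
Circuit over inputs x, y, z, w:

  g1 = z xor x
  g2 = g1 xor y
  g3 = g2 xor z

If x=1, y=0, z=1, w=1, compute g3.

1

g1 = 1 xor 1 = 0
g2 = 0 xor 0 = 0
g3 = 0 xor 1 = 1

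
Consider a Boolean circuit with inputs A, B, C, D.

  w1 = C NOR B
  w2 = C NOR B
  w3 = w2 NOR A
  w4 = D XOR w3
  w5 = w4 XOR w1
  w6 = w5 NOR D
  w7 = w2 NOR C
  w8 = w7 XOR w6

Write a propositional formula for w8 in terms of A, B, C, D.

w1 = C NOR B
w2 = C NOR B
w3 = w2 NOR A = (C NOR B) NOR A
w4 = D XOR w3 = D XOR ((C NOR B) NOR A)
w5 = w4 XOR w1 = (D XOR ((C NOR B) NOR A)) XOR (C NOR B)
w6 = w5 NOR D = ((D XOR ((C NOR B) NOR A)) XOR (C NOR B)) NOR D
w7 = w2 NOR C = (C NOR B) NOR C
w8 = w7 XOR w6 = ((C NOR B) NOR C) XOR (((D XOR ((C NOR B) NOR A)) XOR (C NOR B)) NOR D)

((C NOR B) NOR C) XOR (((D XOR ((C NOR B) NOR A)) XOR (C NOR B)) NOR D)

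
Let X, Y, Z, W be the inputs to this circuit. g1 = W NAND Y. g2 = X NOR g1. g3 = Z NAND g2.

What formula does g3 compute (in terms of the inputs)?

Z NAND (X NOR (W NAND Y))

g1 = W NAND Y
g2 = X NOR g1 = X NOR (W NAND Y)
g3 = Z NAND g2 = Z NAND (X NOR (W NAND Y))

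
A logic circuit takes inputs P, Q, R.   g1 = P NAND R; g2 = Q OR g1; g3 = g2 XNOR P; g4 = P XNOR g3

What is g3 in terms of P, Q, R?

g1 = P NAND R
g2 = Q OR g1 = Q OR (P NAND R)
g3 = g2 XNOR P = (Q OR (P NAND R)) XNOR P

(Q OR (P NAND R)) XNOR P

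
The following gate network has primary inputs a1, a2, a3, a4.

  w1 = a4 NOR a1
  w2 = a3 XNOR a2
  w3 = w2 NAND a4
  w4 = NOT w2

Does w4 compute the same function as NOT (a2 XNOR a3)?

Yes

w2 = a3 XNOR a2
w4 = NOT w2 = NOT (a3 XNOR a2)
At a1=0, a2=0, a3=0, a4=0: circuit gives 0, formula gives 0.
At a1=0, a2=0, a3=1, a4=0: circuit gives 1, formula gives 1.
Agrees on all 16 inputs.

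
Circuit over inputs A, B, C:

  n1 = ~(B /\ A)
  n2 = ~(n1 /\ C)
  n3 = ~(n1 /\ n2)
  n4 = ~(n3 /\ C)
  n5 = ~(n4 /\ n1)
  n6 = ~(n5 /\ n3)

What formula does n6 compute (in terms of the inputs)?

~((~((~((~((~(B /\ A)) /\ (~((~(B /\ A)) /\ C)))) /\ C)) /\ (~(B /\ A)))) /\ (~((~(B /\ A)) /\ (~((~(B /\ A)) /\ C)))))

n1 = ~(B /\ A)
n2 = ~(n1 /\ C) = ~((~(B /\ A)) /\ C)
n3 = ~(n1 /\ n2) = ~((~(B /\ A)) /\ (~((~(B /\ A)) /\ C)))
n4 = ~(n3 /\ C) = ~((~((~(B /\ A)) /\ (~((~(B /\ A)) /\ C)))) /\ C)
n5 = ~(n4 /\ n1) = ~((~((~((~(B /\ A)) /\ (~((~(B /\ A)) /\ C)))) /\ C)) /\ (~(B /\ A)))
n6 = ~(n5 /\ n3) = ~((~((~((~((~(B /\ A)) /\ (~((~(B /\ A)) /\ C)))) /\ C)) /\ (~(B /\ A)))) /\ (~((~(B /\ A)) /\ (~((~(B /\ A)) /\ C)))))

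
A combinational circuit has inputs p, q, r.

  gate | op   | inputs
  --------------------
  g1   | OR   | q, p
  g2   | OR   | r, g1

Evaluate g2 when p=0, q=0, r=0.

0

g1 = 0 OR 0 = 0
g2 = 0 OR 0 = 0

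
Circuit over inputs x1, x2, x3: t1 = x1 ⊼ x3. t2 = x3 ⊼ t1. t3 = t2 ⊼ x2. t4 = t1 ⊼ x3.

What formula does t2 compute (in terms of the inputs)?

t1 = x1 ⊼ x3
t2 = x3 ⊼ t1 = x3 ⊼ (x1 ⊼ x3)

x3 ⊼ (x1 ⊼ x3)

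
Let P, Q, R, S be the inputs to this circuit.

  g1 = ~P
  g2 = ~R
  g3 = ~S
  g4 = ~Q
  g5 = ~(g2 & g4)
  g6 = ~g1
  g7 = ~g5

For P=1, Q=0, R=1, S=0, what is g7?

0

g2 = ~1 = 0
g4 = ~0 = 1
g5 = ~(0 & 1) = 1
g7 = ~1 = 0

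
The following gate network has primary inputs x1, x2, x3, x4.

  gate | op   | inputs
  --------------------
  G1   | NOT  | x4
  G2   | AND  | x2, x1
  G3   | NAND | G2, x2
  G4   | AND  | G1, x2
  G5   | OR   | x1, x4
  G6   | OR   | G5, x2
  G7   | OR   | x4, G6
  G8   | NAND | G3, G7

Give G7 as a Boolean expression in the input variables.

G5 = x1 OR x4
G6 = G5 OR x2 = (x1 OR x4) OR x2
G7 = x4 OR G6 = x4 OR ((x1 OR x4) OR x2)

x4 OR ((x1 OR x4) OR x2)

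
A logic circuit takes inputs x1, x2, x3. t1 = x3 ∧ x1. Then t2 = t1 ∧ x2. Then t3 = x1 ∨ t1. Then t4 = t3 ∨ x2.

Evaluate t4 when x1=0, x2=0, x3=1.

0

t1 = 1 ∧ 0 = 0
t3 = 0 ∨ 0 = 0
t4 = 0 ∨ 0 = 0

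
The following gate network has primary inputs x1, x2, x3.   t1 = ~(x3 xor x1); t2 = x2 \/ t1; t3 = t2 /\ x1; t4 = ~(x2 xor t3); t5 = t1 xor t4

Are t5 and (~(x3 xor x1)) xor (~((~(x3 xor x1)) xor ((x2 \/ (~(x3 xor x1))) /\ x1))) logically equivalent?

t1 = ~(x3 xor x1)
t2 = x2 \/ t1 = x2 \/ (~(x3 xor x1))
t3 = t2 /\ x1 = (x2 \/ (~(x3 xor x1))) /\ x1
t4 = ~(x2 xor t3) = ~(x2 xor ((x2 \/ (~(x3 xor x1))) /\ x1))
t5 = t1 xor t4 = (~(x3 xor x1)) xor (~(x2 xor ((x2 \/ (~(x3 xor x1))) /\ x1)))
At x1=0, x2=0, x3=0: circuit gives 0, formula gives 1.

No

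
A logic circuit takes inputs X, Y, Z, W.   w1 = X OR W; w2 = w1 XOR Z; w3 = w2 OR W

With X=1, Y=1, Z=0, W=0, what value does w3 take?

w1 = 1 OR 0 = 1
w2 = 1 XOR 0 = 1
w3 = 1 OR 0 = 1

1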